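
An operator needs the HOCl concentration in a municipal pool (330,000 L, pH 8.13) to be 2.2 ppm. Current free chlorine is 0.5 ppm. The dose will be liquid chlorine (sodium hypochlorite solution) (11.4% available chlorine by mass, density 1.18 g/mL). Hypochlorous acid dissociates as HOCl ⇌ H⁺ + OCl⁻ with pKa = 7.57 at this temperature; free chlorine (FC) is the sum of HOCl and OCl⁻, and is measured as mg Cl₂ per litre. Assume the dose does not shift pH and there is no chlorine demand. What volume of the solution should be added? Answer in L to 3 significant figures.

23.8 L

[OCl⁻]/[HOCl] = 10^(pH − pKa) = 10^(8.13 − 7.57) = 3.631; fraction as HOCl = 1/(1 + 3.631) = 0.2159.
Free chlorine required for 2.2 ppm HOCl: 2.2 / 0.2159 = 10.19 ppm.
FC to add: 10.19 − 0.5 = 9.688 mg/L as Cl₂.
Cl₂ equivalent: 9.688 mg/L × 330,000 L = 3197 g.
Product at 11.4% available Cl: 3197 / 0.114 = 28,040 g.
Volume: 28,040 g ÷ 1.18 g/mL = 23,770 mL.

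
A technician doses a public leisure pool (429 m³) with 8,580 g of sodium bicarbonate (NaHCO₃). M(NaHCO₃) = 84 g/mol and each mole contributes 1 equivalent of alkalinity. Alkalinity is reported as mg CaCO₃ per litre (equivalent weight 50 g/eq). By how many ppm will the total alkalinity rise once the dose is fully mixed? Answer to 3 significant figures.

Volume: 429 m³ = 429,000 L.
Moles of NaHCO₃: 8,580 g ÷ 84 g/mol = 102.1 mol → 102.1 eq of alkalinity.
As CaCO₃: 102.1 eq × 50 g/eq = 5107 g.
Rise: 5107 g / 429,000 L × 1000 = 11.9 mg/L.

11.9 ppm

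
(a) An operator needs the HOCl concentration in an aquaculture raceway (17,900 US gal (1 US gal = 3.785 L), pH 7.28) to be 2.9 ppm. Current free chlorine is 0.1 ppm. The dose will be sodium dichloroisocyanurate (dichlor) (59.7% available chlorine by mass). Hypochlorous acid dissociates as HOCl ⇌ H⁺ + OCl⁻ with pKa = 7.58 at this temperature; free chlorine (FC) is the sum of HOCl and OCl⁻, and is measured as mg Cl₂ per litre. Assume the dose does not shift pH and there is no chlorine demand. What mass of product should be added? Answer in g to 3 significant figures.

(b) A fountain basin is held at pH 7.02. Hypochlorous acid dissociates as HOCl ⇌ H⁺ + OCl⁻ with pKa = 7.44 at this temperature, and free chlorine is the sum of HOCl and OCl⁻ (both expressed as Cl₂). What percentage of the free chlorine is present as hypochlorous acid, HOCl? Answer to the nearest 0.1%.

(a) Volume: 17,900 US gal × 3.785 L/gal = 67,752 L.
(a) [OCl⁻]/[HOCl] = 10^(pH − pKa) = 10^(7.28 − 7.58) = 0.5012; fraction as HOCl = 1/(1 + 0.5012) = 0.6661.
(a) Free chlorine required for 2.9 ppm HOCl: 2.9 / 0.6661 = 4.353 ppm.
(a) FC to add: 4.353 − 0.1 = 4.253 mg/L as Cl₂.
(a) Cl₂ equivalent: 4.253 mg/L × 67,752 L = 288.2 g.
(a) Product at 59.7% available Cl: 288.2 / 0.597 = 482.7 g.

(b) [OCl⁻]/[HOCl] = 10^(pH − pKa) = 10^(7.02 − 7.44) = 10^-0.42 = 0.3802.
(b) Fraction as HOCl = 1 / (1 + 0.3802) = 0.7245.

(a) 483 g; (b) 72.5%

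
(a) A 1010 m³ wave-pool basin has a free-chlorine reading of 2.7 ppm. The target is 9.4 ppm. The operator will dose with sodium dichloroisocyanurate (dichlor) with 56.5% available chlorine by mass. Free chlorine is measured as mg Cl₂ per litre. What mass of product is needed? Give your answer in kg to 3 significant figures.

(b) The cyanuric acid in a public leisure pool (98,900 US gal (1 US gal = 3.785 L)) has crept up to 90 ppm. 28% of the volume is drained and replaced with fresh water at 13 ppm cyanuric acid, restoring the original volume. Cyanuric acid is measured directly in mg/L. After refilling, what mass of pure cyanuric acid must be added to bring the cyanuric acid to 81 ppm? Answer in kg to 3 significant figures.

(a) Volume: 1010 m³ = 1,010,000 L.
(a) Chlorine deficit: 9.4 − 2.7 = 6.7 ppm = 6.7 mg/L as Cl₂.
(a) Cl₂ equivalent needed: 6.7 mg/L × 1,010,000 L = 6,767,000 mg = 6767 g.
(a) Product at 56.5% available chlorine: 6767 / 0.565 = 11,980 g.

(b) Volume: 98,900 US gal × 3.785 L/gal = 374,336 L.
(b) After draining 28% and refilling: 90 × 0.72 + 13 × 0.28 = 68.44 ppm.
(b) Deficit to target: 81 − 68.44 = 12.56 mg/L.
(b) Mass: 12.56 mg/L × 374,336 L = 4702 g cyanuric acid.

(a) 12.0 kg; (b) 4.70 kg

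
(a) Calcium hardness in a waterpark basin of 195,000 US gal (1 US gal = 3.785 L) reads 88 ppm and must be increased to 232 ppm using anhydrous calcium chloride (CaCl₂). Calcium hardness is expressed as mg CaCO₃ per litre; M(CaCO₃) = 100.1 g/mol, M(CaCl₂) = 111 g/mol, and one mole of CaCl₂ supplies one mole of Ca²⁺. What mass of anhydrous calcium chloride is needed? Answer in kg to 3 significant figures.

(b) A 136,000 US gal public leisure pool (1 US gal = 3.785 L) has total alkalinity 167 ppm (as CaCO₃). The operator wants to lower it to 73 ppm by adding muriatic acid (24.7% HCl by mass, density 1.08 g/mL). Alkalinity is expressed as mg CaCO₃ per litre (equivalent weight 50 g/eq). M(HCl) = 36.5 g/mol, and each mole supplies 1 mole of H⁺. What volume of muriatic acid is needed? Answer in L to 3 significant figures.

(a) 118 kg; (b) 132 L

(a) Volume: 195,000 US gal × 3.785 L/gal = 738,075 L.
(a) Hardness to add: (232 − 88) = 144 mg/L as CaCO₃ × 738,075 L = 106,300 g as CaCO₃.
(a) Moles of Ca²⁺ (1 mol Ca²⁺ ≡ 1 mol CaCO₃): 106,300 / 100.1 g/mol = 1062 mol.
(a) Mass of CaCl₂: 1062 × 111 = 117,900 g.

(b) Volume: 136,000 US gal × 3.785 L/gal = 514,760 L.
(b) Alkalinity to neutralize: (167 − 73) = 94 mg/L as CaCO₃ × 514,760 L = 48,390 g as CaCO₃.
(b) Equivalents of H⁺ required: 48,390 ÷ 50 g/eq = 967.7 eq = 967.7 mol HCl.
(b) Mass of HCl: 967.7 × 36.5 = 35,320 g.
(b) Mass of 24.7% solution: 35,320 / 0.247 = 143,000 g.
(b) Volume: 143,000 g ÷ 1.08 g/mL = 132,400 mL.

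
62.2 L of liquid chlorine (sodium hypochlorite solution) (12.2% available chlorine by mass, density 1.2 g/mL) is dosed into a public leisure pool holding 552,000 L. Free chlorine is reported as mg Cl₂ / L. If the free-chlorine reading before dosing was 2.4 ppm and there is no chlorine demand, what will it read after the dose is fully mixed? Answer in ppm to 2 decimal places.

Mass of solution: 62.2 L × 1000 mL/L × 1.2 g/mL = 74,640 g.
Available chlorine delivered: 74,640 g × 0.122 = 9106 g as Cl₂.
Concentration rise: 9106 g / 552,000 L = 16.5 mg/L = 16.50 ppm.
Final FC: 2.4 + 16.50 = 18.90 ppm.

18.90 ppm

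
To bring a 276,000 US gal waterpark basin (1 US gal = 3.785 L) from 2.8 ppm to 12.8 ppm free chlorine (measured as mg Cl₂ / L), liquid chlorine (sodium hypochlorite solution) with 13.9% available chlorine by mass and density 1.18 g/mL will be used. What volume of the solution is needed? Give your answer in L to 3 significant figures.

63.7 L

Volume: 276,000 US gal × 3.785 L/gal = 1,044,660 L.
Chlorine deficit: 12.8 − 2.8 = 10 ppm = 10 mg/L as Cl₂.
Cl₂ equivalent needed: 10 mg/L × 1,044,660 L = 10,450,000 mg = 10,450 g.
Product at 13.9% available chlorine: 10,450 / 0.139 = 75,160 g.
Volume at density 1.18 g/mL: 75,160 g ÷ 1.18 g/mL = 63,690 mL.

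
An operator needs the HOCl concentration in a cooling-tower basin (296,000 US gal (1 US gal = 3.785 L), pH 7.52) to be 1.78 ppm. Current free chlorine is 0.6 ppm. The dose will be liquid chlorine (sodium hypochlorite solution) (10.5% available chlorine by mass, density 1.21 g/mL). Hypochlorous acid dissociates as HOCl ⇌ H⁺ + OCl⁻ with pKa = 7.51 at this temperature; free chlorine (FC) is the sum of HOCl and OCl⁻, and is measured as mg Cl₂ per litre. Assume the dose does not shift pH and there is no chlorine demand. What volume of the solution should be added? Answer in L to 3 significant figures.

26.5 L

Volume: 296,000 US gal × 3.785 L/gal = 1,120,360 L.
[OCl⁻]/[HOCl] = 10^(pH − pKa) = 10^(7.52 − 7.51) = 1.023; fraction as HOCl = 1/(1 + 1.023) = 0.4942.
Free chlorine required for 1.78 ppm HOCl: 1.78 / 0.4942 = 3.601 ppm.
FC to add: 3.601 − 0.6 = 3.001 mg/L as Cl₂.
Cl₂ equivalent: 3.001 mg/L × 1,120,360 L = 3363 g.
Product at 10.5% available Cl: 3363 / 0.105 = 32,030 g.
Volume: 32,030 g ÷ 1.21 g/mL = 26,470 mL.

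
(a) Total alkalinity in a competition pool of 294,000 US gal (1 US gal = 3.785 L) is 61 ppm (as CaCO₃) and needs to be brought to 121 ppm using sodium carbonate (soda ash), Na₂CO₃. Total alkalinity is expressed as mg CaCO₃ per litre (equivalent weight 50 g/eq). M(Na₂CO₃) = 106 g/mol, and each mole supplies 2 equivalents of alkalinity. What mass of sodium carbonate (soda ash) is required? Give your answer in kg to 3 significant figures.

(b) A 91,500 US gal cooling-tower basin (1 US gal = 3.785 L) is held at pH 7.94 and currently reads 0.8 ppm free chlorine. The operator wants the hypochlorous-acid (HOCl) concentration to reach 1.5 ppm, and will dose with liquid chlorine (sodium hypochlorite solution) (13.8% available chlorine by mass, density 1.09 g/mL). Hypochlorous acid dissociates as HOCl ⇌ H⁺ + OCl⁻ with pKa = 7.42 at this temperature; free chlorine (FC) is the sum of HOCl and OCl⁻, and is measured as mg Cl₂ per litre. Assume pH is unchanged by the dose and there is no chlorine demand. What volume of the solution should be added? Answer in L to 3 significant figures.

(a) 70.8 kg; (b) 13.0 L

(a) Volume: 294,000 US gal × 3.785 L/gal = 1,112,790 L.
(a) Alkalinity to add: (121 − 61) = 60 mg/L as CaCO₃ × 1,112,790 L = 66,770 g as CaCO₃.
(a) Equivalents: 66,770 g ÷ 50 g/eq = 1335 eq.
(a) Each mole of Na₂CO₃ supplies 2 eq, so 1335 / 2 = 667.7 mol.
(a) Mass: 667.7 mol × 106 g/mol = 70,770 g.

(b) Volume: 91,500 US gal × 3.785 L/gal = 346,328 L.
(b) [OCl⁻]/[HOCl] = 10^(pH − pKa) = 10^(7.94 − 7.42) = 3.311; fraction as HOCl = 1/(1 + 3.311) = 0.2319.
(b) Free chlorine required for 1.5 ppm HOCl: 1.5 / 0.2319 = 6.467 ppm.
(b) FC to add: 6.467 − 0.8 = 5.667 mg/L as Cl₂.
(b) Cl₂ equivalent: 5.667 mg/L × 346,328 L = 1963 g.
(b) Product at 13.8% available Cl: 1963 / 0.138 = 14,220 g.
(b) Volume: 14,220 g ÷ 1.09 g/mL = 13,050 mL.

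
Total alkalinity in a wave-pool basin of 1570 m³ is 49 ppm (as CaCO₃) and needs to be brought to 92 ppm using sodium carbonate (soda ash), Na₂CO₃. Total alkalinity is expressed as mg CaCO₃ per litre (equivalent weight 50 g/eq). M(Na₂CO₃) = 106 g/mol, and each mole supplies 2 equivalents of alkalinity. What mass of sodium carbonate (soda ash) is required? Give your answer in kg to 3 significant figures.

71.6 kg

Volume: 1570 m³ = 1,570,000 L.
Alkalinity to add: (92 − 49) = 43 mg/L as CaCO₃ × 1,570,000 L = 67,510 g as CaCO₃.
Equivalents: 67,510 g ÷ 50 g/eq = 1350 eq.
Each mole of Na₂CO₃ supplies 2 eq, so 1350 / 2 = 675.1 mol.
Mass: 675.1 mol × 106 g/mol = 71,560 g.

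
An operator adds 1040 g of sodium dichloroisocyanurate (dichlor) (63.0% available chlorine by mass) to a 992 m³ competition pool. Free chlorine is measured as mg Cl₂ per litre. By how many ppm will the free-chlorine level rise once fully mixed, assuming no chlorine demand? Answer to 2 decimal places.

0.66 ppm

Volume: 992 m³ = 992,000 L.
Available chlorine delivered: 1040 g × 0.63 = 655.2 g as Cl₂.
Concentration rise: 655.2 g / 992,000 L = 0.6605 mg/L = 0.66 ppm.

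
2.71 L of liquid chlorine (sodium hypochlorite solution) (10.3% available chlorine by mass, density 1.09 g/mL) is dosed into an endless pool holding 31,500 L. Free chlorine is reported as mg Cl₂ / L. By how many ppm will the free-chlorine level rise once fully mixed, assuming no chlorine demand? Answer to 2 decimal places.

Mass of solution: 2.71 L × 1000 mL/L × 1.09 g/mL = 2954 g.
Available chlorine delivered: 2954 g × 0.103 = 304.3 g as Cl₂.
Concentration rise: 304.3 g / 31,500 L = 9.659 mg/L = 9.66 ppm.

9.66 ppm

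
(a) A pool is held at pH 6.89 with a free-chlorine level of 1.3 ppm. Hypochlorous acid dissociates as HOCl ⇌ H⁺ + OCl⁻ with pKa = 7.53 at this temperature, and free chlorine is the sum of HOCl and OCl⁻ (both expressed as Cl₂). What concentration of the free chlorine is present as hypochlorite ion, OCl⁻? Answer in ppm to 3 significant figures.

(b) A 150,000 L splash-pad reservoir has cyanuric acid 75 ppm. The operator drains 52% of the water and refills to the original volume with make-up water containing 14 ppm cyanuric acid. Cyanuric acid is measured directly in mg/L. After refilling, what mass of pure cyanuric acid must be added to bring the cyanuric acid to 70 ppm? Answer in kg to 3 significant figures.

(a) [OCl⁻]/[HOCl] = 10^(pH − pKa) = 10^(6.89 − 7.53) = 10^-0.64 = 0.2291.
(a) Fraction as HOCl = 1 / (1 + 0.2291) = 0.8136.
(a) OCl⁻ = (1 − 0.8136) × 1.3 ppm = 0.2423 ppm.

(b) After draining 52% and refilling: 75 × 0.48 + 14 × 0.52 = 43.28 ppm.
(b) Deficit to target: 70 − 43.28 = 26.72 mg/L.
(b) Mass: 26.72 mg/L × 150,000 L = 4008 g cyanuric acid.

(a) 0.242 ppm; (b) 4.01 kg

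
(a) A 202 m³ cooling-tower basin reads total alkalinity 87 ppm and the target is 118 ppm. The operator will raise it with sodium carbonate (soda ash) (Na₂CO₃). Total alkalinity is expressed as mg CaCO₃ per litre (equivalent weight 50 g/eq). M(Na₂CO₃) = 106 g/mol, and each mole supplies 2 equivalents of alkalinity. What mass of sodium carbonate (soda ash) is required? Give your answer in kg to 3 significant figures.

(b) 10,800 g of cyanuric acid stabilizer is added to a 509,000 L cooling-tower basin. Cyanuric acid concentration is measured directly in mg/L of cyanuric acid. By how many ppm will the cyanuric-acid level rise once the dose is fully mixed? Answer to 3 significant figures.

(a) Volume: 202 m³ = 202,000 L.
(a) Alkalinity to add: (118 − 87) = 31 mg/L as CaCO₃ × 202,000 L = 6262 g as CaCO₃.
(a) Equivalents: 6262 g ÷ 50 g/eq = 125.2 eq.
(a) Each mole of Na₂CO₃ supplies 2 eq, so 125.2 / 2 = 62.62 mol.
(a) Mass: 62.62 mol × 106 g/mol = 6638 g.

(b) Rise: 10,800 g / 509,000 L × 1000 = 21.22 mg/L.

(a) 6.64 kg; (b) 21.2 ppm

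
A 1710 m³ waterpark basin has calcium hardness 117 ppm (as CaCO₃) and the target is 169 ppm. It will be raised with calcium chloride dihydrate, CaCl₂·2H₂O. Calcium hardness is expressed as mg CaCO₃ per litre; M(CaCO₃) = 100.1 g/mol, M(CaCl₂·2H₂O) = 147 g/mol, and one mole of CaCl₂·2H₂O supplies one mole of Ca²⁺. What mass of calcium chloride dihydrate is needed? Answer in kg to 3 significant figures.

131 kg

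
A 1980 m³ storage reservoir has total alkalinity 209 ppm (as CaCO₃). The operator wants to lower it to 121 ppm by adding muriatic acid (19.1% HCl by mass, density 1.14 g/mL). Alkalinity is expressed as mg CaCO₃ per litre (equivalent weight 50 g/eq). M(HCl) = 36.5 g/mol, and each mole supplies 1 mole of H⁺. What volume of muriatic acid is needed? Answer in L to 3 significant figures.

584 L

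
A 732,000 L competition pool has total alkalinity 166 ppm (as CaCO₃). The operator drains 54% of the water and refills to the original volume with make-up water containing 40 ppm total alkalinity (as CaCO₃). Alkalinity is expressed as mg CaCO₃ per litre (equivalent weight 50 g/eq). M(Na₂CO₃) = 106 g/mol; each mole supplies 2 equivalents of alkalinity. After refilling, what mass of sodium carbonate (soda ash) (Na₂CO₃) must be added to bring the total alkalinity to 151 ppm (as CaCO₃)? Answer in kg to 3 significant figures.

After draining 54% and refilling: 166 × 0.46 + 40 × 0.54 = 97.96 ppm.
Deficit to target: 151 − 97.96 = 53.04 mg/L.
As CaCO₃: 53.04 mg/L × 732,000 L = 38,830 g; ÷ 50 g/eq ÷ 2 = 388.3 mol Na₂CO₃.
Mass: 388.3 × 106 = 41,150 g.

41.2 kg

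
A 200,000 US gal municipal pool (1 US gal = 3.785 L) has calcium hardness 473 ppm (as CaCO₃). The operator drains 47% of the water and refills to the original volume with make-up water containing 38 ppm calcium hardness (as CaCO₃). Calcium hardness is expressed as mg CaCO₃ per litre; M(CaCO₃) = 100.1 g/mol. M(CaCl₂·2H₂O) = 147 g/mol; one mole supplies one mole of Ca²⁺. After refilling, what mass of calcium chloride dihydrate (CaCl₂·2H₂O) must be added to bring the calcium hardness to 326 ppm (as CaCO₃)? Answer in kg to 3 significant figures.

63.9 kg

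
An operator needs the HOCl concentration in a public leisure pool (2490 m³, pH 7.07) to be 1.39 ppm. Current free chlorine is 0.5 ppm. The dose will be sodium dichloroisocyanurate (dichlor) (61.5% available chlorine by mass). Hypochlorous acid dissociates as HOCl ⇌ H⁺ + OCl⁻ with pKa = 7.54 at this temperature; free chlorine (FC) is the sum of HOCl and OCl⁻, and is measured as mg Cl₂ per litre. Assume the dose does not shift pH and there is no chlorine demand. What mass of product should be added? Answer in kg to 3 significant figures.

Volume: 2490 m³ = 2,490,000 L.
[OCl⁻]/[HOCl] = 10^(pH − pKa) = 10^(7.07 − 7.54) = 0.3388; fraction as HOCl = 1/(1 + 0.3388) = 0.7469.
Free chlorine required for 1.39 ppm HOCl: 1.39 / 0.7469 = 1.861 ppm.
FC to add: 1.861 − 0.5 = 1.361 mg/L as Cl₂.
Cl₂ equivalent: 1.361 mg/L × 2,490,000 L = 3389 g.
Product at 61.5% available Cl: 3389 / 0.615 = 5510 g.

5.51 kg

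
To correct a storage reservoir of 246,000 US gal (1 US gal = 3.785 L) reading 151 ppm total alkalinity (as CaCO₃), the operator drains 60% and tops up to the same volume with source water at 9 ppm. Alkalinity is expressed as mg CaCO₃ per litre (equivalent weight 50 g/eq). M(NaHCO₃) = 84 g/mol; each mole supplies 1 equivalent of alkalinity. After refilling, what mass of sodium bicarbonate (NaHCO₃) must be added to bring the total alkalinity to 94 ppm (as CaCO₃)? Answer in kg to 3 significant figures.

Volume: 246,000 US gal × 3.785 L/gal = 931,110 L.
After draining 60% and refilling: 151 × 0.40 + 9 × 0.60 = 65.8 ppm.
Deficit to target: 94 − 65.8 = 28.2 mg/L.
As CaCO₃: 28.2 mg/L × 931,110 L = 26,260 g; ÷ 50 g/eq ÷ 1 = 525.1 mol NaHCO₃.
Mass: 525.1 × 84 = 44,110 g.

44.1 kg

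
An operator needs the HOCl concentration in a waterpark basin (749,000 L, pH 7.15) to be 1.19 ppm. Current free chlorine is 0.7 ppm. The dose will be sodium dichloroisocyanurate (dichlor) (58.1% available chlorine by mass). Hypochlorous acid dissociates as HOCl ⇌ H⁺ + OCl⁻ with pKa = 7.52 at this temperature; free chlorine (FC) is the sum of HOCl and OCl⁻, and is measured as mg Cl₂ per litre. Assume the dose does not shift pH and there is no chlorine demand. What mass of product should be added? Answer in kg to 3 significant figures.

[OCl⁻]/[HOCl] = 10^(pH − pKa) = 10^(7.15 − 7.52) = 0.4266; fraction as HOCl = 1/(1 + 0.4266) = 0.701.
Free chlorine required for 1.19 ppm HOCl: 1.19 / 0.701 = 1.698 ppm.
FC to add: 1.698 − 0.7 = 0.9976 mg/L as Cl₂.
Cl₂ equivalent: 0.9976 mg/L × 749,000 L = 747.2 g.
Product at 58.1% available Cl: 747.2 / 0.581 = 1286 g.

1.29 kg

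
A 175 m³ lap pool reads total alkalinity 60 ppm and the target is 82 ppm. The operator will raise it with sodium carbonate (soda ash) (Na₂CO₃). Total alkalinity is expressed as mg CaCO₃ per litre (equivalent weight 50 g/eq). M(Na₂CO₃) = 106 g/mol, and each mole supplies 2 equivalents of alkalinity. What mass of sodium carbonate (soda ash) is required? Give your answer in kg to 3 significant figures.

Volume: 175 m³ = 175,000 L.
Alkalinity to add: (82 − 60) = 22 mg/L as CaCO₃ × 175,000 L = 3850 g as CaCO₃.
Equivalents: 3850 g ÷ 50 g/eq = 77 eq.
Each mole of Na₂CO₃ supplies 2 eq, so 77 / 2 = 38.5 mol.
Mass: 38.5 mol × 106 g/mol = 4081 g.

4.08 kg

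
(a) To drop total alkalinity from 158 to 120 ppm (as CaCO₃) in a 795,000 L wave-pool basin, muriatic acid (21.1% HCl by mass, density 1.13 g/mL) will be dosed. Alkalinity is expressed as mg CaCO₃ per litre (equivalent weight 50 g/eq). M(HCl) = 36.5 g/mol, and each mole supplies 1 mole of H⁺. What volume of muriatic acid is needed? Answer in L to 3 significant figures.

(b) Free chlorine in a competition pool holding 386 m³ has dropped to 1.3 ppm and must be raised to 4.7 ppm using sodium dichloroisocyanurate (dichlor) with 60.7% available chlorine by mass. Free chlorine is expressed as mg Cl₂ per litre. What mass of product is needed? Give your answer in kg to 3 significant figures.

(a) Alkalinity to neutralize: (158 − 120) = 38 mg/L as CaCO₃ × 795,000 L = 30,210 g as CaCO₃.
(a) Equivalents of H⁺ required: 30,210 ÷ 50 g/eq = 604.2 eq = 604.2 mol HCl.
(a) Mass of HCl: 604.2 × 36.5 = 22,050 g.
(a) Mass of 21.1% solution: 22,050 / 0.211 = 104,500 g.
(a) Volume: 104,500 g ÷ 1.13 g/mL = 92,490 mL.

(b) Volume: 386 m³ = 386,000 L.
(b) Chlorine deficit: 4.7 − 1.3 = 3.4 ppm = 3.4 mg/L as Cl₂.
(b) Cl₂ equivalent needed: 3.4 mg/L × 386,000 L = 1,312,000 mg = 1312 g.
(b) Product at 60.7% available chlorine: 1312 / 0.607 = 2162 g.

(a) 92.5 L; (b) 2.16 kg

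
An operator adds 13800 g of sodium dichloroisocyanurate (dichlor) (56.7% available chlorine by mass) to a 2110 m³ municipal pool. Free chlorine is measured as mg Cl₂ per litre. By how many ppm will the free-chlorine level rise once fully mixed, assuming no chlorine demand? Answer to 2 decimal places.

Volume: 2110 m³ = 2,110,000 L.
Available chlorine delivered: 13,800 g × 0.567 = 7825 g as Cl₂.
Concentration rise: 7825 g / 2,110,000 L = 3.708 mg/L = 3.71 ppm.

3.71 ppm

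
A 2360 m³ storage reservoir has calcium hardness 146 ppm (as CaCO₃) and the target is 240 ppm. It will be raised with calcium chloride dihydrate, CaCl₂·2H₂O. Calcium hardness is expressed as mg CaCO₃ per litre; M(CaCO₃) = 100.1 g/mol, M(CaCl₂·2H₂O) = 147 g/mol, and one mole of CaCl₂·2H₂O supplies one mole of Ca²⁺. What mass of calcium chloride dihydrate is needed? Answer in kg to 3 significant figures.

Volume: 2360 m³ = 2,360,000 L.
Hardness to add: (240 − 146) = 94 mg/L as CaCO₃ × 2,360,000 L = 221,800 g as CaCO₃.
Moles of Ca²⁺ (1 mol Ca²⁺ ≡ 1 mol CaCO₃): 221,800 / 100.1 g/mol = 2216 mol.
Mass of CaCl₂·2H₂O: 2216 × 147 = 325,800 g.

326 kg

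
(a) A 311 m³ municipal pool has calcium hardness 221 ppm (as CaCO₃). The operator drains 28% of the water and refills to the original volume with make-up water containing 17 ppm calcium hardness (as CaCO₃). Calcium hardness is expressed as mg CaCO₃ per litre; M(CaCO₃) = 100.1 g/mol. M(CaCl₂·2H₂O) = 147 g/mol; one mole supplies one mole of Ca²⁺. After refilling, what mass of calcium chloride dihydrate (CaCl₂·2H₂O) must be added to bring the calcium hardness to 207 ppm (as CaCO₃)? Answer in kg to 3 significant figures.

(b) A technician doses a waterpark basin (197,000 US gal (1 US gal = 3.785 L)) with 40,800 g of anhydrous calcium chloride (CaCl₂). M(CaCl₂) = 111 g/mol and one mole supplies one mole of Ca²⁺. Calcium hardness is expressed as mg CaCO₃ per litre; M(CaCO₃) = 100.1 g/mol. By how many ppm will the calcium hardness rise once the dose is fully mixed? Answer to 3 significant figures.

(a) 19.7 kg; (b) 49.3 ppm

(a) Volume: 311 m³ = 311,000 L.
(a) After draining 28% and refilling: 221 × 0.72 + 17 × 0.28 = 163.88 ppm.
(a) Deficit to target: 207 − 163.88 = 43.12 mg/L.
(a) As CaCO₃: 43.12 mg/L × 311,000 L = 13,410 g; ÷ 100.1 = 134 mol Ca²⁺.
(a) Mass: 134 × 147 = 19,690 g.

(b) Volume: 197,000 US gal × 3.785 L/gal = 745,645 L.
(b) Moles of Ca²⁺: 40,800 g ÷ 111 g/mol = 367.6 mol.
(b) As CaCO₃: 367.6 mol × 100.1 g/mol = 36,790 g.
(b) Rise: 36,790 g / 745,645 L × 1000 = 49.34 mg/L.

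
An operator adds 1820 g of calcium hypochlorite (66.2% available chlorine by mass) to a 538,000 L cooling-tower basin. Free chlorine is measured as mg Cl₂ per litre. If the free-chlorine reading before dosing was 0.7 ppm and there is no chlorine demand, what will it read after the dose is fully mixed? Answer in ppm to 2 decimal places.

Available chlorine delivered: 1820 g × 0.662 = 1205 g as Cl₂.
Concentration rise: 1205 g / 538,000 L = 2.239 mg/L = 2.24 ppm.
Final FC: 0.7 + 2.24 = 2.94 ppm.

2.94 ppm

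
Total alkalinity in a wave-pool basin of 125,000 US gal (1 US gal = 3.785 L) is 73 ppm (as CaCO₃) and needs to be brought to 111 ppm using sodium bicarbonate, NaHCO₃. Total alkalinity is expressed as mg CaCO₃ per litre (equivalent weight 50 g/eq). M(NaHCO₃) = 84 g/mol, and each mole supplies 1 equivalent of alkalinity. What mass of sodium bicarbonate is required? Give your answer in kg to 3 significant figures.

30.2 kg

Volume: 125,000 US gal × 3.785 L/gal = 473,125 L.
Alkalinity to add: (111 − 73) = 38 mg/L as CaCO₃ × 473,125 L = 17,980 g as CaCO₃.
Equivalents: 17,980 g ÷ 50 g/eq = 359.6 eq.
NaHCO₃ supplies 1 eq per mole → 359.6 mol.
Mass: 359.6 mol × 84 g/mol = 30,200 g.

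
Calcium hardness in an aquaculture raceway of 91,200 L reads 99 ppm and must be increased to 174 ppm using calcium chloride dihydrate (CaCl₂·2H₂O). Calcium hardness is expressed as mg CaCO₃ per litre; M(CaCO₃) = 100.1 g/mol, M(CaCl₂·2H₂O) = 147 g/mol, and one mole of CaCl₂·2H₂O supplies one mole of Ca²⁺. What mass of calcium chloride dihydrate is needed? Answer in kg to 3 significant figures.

10.0 kg

Hardness to add: (174 − 99) = 75 mg/L as CaCO₃ × 91,200 L = 6840 g as CaCO₃.
Moles of Ca²⁺ (1 mol Ca²⁺ ≡ 1 mol CaCO₃): 6840 / 100.1 g/mol = 68.33 mol.
Mass of CaCl₂·2H₂O: 68.33 × 147 = 10,040 g.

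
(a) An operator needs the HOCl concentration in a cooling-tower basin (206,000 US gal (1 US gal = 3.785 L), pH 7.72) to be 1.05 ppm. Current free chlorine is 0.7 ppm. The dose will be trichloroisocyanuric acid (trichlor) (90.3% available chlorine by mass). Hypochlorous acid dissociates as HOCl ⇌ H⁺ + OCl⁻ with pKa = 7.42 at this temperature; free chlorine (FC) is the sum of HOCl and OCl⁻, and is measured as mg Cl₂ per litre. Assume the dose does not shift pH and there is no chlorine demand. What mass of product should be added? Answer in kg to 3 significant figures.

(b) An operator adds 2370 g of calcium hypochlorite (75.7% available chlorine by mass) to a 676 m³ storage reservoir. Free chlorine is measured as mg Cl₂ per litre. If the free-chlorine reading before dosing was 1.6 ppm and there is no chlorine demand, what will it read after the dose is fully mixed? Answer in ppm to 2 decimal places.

(a) Volume: 206,000 US gal × 3.785 L/gal = 779,710 L.
(a) [OCl⁻]/[HOCl] = 10^(pH − pKa) = 10^(7.72 − 7.42) = 1.995; fraction as HOCl = 1/(1 + 1.995) = 0.3339.
(a) Free chlorine required for 1.05 ppm HOCl: 1.05 / 0.3339 = 3.145 ppm.
(a) FC to add: 3.145 − 0.7 = 2.445 mg/L as Cl₂.
(a) Cl₂ equivalent: 2.445 mg/L × 779,710 L = 1906 g.
(a) Product at 90.3% available Cl: 1906 / 0.903 = 2111 g.

(b) Volume: 676 m³ = 676,000 L.
(b) Available chlorine delivered: 2370 g × 0.757 = 1794 g as Cl₂.
(b) Concentration rise: 1794 g / 676,000 L = 2.654 mg/L = 2.65 ppm.
(b) Final FC: 1.6 + 2.65 = 4.25 ppm.

(a) 2.11 kg; (b) 4.25 ppm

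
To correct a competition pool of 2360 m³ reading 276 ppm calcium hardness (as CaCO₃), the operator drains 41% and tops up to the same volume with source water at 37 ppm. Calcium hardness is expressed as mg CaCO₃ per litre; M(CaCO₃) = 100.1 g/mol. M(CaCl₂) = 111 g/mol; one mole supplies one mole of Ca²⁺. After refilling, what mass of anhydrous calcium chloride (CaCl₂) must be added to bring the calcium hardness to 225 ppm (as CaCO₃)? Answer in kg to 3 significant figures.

123 kg

Volume: 2360 m³ = 2,360,000 L.
After draining 41% and refilling: 276 × 0.59 + 37 × 0.41 = 178.01 ppm.
Deficit to target: 225 − 178.01 = 46.99 mg/L.
As CaCO₃: 46.99 mg/L × 2,360,000 L = 110,900 g; ÷ 100.1 = 1108 mol Ca²⁺.
Mass: 1108 × 111 = 123,000 g.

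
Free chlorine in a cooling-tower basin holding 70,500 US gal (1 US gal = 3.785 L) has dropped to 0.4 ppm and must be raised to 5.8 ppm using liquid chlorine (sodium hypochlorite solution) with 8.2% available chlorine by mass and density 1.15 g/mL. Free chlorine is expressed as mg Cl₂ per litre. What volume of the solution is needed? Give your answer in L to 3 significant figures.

15.3 L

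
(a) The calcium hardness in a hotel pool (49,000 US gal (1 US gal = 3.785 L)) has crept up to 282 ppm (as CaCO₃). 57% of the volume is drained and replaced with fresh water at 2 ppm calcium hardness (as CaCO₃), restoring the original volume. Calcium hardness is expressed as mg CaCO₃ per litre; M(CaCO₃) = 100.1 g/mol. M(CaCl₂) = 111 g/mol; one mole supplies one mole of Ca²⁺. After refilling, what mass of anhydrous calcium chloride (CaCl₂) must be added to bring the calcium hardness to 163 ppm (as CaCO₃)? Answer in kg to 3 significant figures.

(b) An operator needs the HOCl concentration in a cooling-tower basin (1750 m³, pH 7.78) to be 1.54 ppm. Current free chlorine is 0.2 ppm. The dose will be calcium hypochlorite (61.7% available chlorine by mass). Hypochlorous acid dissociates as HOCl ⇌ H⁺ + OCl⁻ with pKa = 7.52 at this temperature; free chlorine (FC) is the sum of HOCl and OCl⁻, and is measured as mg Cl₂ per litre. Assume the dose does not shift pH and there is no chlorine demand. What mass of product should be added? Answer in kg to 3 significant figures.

(a) Volume: 49,000 US gal × 3.785 L/gal = 185,465 L.
(a) After draining 57% and refilling: 282 × 0.43 + 2 × 0.57 = 122.4 ppm.
(a) Deficit to target: 163 − 122.4 = 40.6 mg/L.
(a) As CaCO₃: 40.6 mg/L × 185,465 L = 7530 g; ÷ 100.1 = 75.22 mol Ca²⁺.
(a) Mass: 75.22 × 111 = 8350 g.

(b) Volume: 1750 m³ = 1,750,000 L.
(b) [OCl⁻]/[HOCl] = 10^(pH − pKa) = 10^(7.78 − 7.52) = 1.82; fraction as HOCl = 1/(1 + 1.82) = 0.3546.
(b) Free chlorine required for 1.54 ppm HOCl: 1.54 / 0.3546 = 4.342 ppm.
(b) FC to add: 4.342 − 0.2 = 4.142 mg/L as Cl₂.
(b) Cl₂ equivalent: 4.142 mg/L × 1,750,000 L = 7249 g.
(b) Product at 61.7% available Cl: 7249 / 0.617 = 11,750 g.

(a) 8.35 kg; (b) 11.7 kg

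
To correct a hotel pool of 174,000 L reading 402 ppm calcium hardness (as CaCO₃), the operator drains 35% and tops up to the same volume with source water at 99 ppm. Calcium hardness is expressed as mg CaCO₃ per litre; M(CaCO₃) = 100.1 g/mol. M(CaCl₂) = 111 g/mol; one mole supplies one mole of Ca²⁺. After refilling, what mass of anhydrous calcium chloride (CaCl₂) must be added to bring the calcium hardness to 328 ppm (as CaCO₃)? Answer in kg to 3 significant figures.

6.18 kg

After draining 35% and refilling: 402 × 0.65 + 99 × 0.35 = 295.95 ppm.
Deficit to target: 328 − 295.95 = 32.05 mg/L.
As CaCO₃: 32.05 mg/L × 174,000 L = 5577 g; ÷ 100.1 = 55.71 mol Ca²⁺.
Mass: 55.71 × 111 = 6184 g.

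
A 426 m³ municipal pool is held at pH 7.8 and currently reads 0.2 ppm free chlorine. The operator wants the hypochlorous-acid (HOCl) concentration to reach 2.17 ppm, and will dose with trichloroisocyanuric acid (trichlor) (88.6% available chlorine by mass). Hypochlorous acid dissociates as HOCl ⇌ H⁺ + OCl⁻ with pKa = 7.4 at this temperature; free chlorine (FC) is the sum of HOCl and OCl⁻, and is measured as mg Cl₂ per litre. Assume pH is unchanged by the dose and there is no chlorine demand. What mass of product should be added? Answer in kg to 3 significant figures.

3.57 kg

Volume: 426 m³ = 426,000 L.
[OCl⁻]/[HOCl] = 10^(pH − pKa) = 10^(7.8 − 7.4) = 2.512; fraction as HOCl = 1/(1 + 2.512) = 0.2847.
Free chlorine required for 2.17 ppm HOCl: 2.17 / 0.2847 = 7.621 ppm.
FC to add: 7.621 − 0.2 = 7.421 mg/L as Cl₂.
Cl₂ equivalent: 7.421 mg/L × 426,000 L = 3161 g.
Product at 88.6% available Cl: 3161 / 0.886 = 3568 g.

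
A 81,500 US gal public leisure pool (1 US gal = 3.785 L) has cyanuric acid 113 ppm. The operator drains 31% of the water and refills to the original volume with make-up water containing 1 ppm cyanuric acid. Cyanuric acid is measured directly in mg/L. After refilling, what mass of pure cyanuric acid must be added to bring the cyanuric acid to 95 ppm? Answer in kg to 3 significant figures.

5.16 kg

Volume: 81,500 US gal × 3.785 L/gal = 308,478 L.
After draining 31% and refilling: 113 × 0.69 + 1 × 0.31 = 78.28 ppm.
Deficit to target: 95 − 78.28 = 16.72 mg/L.
Mass: 16.72 mg/L × 308,478 L = 5158 g cyanuric acid.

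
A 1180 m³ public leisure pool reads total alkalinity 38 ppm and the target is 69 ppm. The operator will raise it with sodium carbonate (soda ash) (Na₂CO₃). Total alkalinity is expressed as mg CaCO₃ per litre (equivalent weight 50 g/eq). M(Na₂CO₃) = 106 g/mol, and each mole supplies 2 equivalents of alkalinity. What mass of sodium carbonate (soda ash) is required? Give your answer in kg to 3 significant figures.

Volume: 1180 m³ = 1,180,000 L.
Alkalinity to add: (69 − 38) = 31 mg/L as CaCO₃ × 1,180,000 L = 36,580 g as CaCO₃.
Equivalents: 36,580 g ÷ 50 g/eq = 731.6 eq.
Each mole of Na₂CO₃ supplies 2 eq, so 731.6 / 2 = 365.8 mol.
Mass: 365.8 mol × 106 g/mol = 38,770 g.

38.8 kg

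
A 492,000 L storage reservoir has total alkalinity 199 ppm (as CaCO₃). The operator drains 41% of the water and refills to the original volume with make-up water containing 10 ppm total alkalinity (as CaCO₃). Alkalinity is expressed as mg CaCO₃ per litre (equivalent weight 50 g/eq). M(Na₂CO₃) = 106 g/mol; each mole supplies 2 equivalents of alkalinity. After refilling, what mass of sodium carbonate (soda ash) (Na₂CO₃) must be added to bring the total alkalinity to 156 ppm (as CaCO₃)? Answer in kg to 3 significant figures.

18.0 kg

After draining 41% and refilling: 199 × 0.59 + 10 × 0.41 = 121.51 ppm.
Deficit to target: 156 − 121.51 = 34.49 mg/L.
As CaCO₃: 34.49 mg/L × 492,000 L = 16,970 g; ÷ 50 g/eq ÷ 2 = 169.7 mol Na₂CO₃.
Mass: 169.7 × 106 = 17,990 g.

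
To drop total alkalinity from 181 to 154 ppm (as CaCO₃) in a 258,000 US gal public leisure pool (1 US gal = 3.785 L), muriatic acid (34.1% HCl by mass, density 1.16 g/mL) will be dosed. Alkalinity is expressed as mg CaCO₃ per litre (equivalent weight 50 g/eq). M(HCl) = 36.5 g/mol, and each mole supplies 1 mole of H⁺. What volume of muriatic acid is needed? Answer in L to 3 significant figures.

Volume: 258,000 US gal × 3.785 L/gal = 976,530 L.
Alkalinity to neutralize: (181 − 154) = 27 mg/L as CaCO₃ × 976,530 L = 26,370 g as CaCO₃.
Equivalents of H⁺ required: 26,370 ÷ 50 g/eq = 527.3 eq = 527.3 mol HCl.
Mass of HCl: 527.3 × 36.5 = 19,250 g.
Mass of 34.1% solution: 19,250 / 0.341 = 56,440 g.
Volume: 56,440 g ÷ 1.16 g/mL = 48,660 mL.

48.7 L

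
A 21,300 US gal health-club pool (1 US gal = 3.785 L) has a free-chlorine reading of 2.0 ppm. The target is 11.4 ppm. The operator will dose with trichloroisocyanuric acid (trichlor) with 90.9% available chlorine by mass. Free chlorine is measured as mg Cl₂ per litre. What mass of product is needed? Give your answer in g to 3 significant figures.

Volume: 21,300 US gal × 3.785 L/gal = 80,620 L.
Chlorine deficit: 11.4 − 2.0 = 9.4 ppm = 9.4 mg/L as Cl₂.
Cl₂ equivalent needed: 9.4 mg/L × 80,620 L = 757,800 mg = 757.8 g.
Product at 90.9% available chlorine: 757.8 / 0.909 = 833.7 g.

834 g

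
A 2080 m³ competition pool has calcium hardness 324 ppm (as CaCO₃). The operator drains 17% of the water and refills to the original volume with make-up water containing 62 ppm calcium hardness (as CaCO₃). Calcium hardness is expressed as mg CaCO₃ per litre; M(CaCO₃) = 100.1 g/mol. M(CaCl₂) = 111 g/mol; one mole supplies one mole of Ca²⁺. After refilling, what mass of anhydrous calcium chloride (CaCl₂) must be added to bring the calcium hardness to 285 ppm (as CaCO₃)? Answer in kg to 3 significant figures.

Volume: 2080 m³ = 2,080,000 L.
After draining 17% and refilling: 324 × 0.83 + 62 × 0.17 = 279.46 ppm.
Deficit to target: 285 − 279.46 = 5.54 mg/L.
As CaCO₃: 5.54 mg/L × 2,080,000 L = 11,520 g; ÷ 100.1 = 115.1 mol Ca²⁺.
Mass: 115.1 × 111 = 12,780 g.

12.8 kg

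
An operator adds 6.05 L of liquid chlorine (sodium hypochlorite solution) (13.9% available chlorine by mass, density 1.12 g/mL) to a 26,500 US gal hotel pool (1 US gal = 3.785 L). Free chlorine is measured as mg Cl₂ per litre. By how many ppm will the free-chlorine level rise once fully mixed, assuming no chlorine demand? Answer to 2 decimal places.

9.39 ppm

Volume: 26,500 US gal × 3.785 L/gal = 100,302 L.
Mass of solution: 6.05 L × 1000 mL/L × 1.12 g/mL = 6776 g.
Available chlorine delivered: 6776 g × 0.139 = 941.9 g as Cl₂.
Concentration rise: 941.9 g / 100,302 L = 9.39 mg/L = 9.39 ppm.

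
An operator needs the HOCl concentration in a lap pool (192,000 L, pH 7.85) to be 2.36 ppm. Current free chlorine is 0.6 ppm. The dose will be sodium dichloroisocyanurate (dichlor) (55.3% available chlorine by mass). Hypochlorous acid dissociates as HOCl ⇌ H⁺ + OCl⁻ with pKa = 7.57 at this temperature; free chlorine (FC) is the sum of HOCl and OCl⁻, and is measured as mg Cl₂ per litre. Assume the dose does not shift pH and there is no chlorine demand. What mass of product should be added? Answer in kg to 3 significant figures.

[OCl⁻]/[HOCl] = 10^(pH − pKa) = 10^(7.85 − 7.57) = 1.905; fraction as HOCl = 1/(1 + 1.905) = 0.3442.
Free chlorine required for 2.36 ppm HOCl: 2.36 / 0.3442 = 6.857 ppm.
FC to add: 6.857 − 0.6 = 6.257 mg/L as Cl₂.
Cl₂ equivalent: 6.257 mg/L × 192,000 L = 1201 g.
Product at 55.3% available Cl: 1201 / 0.553 = 2172 g.

2.17 kg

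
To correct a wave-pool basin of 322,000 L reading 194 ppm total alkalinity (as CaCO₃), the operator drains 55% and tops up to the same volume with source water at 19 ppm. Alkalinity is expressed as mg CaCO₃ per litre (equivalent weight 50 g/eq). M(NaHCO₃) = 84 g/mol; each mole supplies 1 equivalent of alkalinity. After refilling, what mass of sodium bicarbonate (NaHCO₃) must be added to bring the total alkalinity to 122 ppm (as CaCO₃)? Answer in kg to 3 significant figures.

After draining 55% and refilling: 194 × 0.45 + 19 × 0.55 = 97.75 ppm.
Deficit to target: 122 − 97.75 = 24.25 mg/L.
As CaCO₃: 24.25 mg/L × 322,000 L = 7808 g; ÷ 50 g/eq ÷ 1 = 156.2 mol NaHCO₃.
Mass: 156.2 × 84 = 13,120 g.

13.1 kg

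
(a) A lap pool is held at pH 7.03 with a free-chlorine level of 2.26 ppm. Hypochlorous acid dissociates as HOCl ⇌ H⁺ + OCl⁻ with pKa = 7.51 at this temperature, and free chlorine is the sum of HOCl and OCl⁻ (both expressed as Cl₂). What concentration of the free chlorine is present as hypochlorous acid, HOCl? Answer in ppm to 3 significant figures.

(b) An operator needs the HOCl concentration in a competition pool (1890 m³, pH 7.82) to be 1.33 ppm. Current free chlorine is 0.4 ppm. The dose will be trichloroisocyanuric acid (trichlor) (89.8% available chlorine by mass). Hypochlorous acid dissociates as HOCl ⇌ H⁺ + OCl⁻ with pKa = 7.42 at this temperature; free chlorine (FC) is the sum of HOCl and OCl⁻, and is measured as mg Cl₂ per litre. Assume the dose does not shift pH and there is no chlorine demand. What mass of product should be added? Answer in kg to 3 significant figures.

(a) 1.70 ppm; (b) 8.99 kg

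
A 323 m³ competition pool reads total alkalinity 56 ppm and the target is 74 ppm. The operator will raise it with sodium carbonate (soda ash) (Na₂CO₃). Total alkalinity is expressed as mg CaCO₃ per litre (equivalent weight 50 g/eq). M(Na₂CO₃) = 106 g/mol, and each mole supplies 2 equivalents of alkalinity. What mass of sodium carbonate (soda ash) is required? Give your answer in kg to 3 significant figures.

Volume: 323 m³ = 323,000 L.
Alkalinity to add: (74 − 56) = 18 mg/L as CaCO₃ × 323,000 L = 5814 g as CaCO₃.
Equivalents: 5814 g ÷ 50 g/eq = 116.3 eq.
Each mole of Na₂CO₃ supplies 2 eq, so 116.3 / 2 = 58.14 mol.
Mass: 58.14 mol × 106 g/mol = 6163 g.

6.16 kg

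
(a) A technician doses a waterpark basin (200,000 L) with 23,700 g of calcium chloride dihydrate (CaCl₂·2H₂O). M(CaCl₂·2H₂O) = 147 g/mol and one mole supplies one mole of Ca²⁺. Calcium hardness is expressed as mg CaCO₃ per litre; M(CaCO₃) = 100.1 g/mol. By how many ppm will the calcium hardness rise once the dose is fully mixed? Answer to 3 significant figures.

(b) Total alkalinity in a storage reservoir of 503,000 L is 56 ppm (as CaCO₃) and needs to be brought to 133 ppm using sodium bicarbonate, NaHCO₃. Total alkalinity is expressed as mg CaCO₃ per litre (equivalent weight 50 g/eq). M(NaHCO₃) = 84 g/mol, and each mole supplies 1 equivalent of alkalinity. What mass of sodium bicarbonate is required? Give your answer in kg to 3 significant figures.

(a) 80.7 ppm; (b) 65.1 kg

(a) Moles of Ca²⁺: 23,700 g ÷ 147 g/mol = 161.2 mol.
(a) As CaCO₃: 161.2 mol × 100.1 g/mol = 16,140 g.
(a) Rise: 16,140 g / 200,000 L × 1000 = 80.69 mg/L.

(b) Alkalinity to add: (133 − 56) = 77 mg/L as CaCO₃ × 503,000 L = 38,730 g as CaCO₃.
(b) Equivalents: 38,730 g ÷ 50 g/eq = 774.6 eq.
(b) NaHCO₃ supplies 1 eq per mole → 774.6 mol.
(b) Mass: 774.6 mol × 84 g/mol = 65,070 g.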